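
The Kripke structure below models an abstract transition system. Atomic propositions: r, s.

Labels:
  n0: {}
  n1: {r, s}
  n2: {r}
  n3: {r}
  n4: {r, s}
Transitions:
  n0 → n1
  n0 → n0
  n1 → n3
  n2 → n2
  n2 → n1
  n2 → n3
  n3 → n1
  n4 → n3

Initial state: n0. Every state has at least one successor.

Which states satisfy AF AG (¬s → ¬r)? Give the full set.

none

States satisfying AG (¬s → ¬r): ∅.
States satisfying AF AG (¬s → ¬r): ∅.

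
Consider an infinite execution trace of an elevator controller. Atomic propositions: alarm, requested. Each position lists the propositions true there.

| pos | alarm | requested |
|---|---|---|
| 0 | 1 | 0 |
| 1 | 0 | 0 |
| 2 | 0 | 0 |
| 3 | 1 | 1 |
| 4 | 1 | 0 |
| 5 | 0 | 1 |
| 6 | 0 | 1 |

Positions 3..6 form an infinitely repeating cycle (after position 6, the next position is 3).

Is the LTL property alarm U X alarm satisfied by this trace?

No

Walking from position 0: at position 1, X alarm has not yet held and alarm fails, so alarm U X alarm is false.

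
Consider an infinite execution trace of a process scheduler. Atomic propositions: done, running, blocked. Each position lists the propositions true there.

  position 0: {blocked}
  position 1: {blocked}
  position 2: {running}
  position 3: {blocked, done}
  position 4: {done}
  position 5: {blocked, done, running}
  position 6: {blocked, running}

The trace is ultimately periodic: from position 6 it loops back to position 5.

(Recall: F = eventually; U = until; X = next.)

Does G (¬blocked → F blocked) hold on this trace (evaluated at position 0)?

¬blocked → F blocked holds at every position 0..6, and those are all positions ever visited, so G (¬blocked → F blocked) holds.
Positions where ¬blocked holds: 2, 4.
Check F blocked at each: 2→ok, 4→ok.

Yes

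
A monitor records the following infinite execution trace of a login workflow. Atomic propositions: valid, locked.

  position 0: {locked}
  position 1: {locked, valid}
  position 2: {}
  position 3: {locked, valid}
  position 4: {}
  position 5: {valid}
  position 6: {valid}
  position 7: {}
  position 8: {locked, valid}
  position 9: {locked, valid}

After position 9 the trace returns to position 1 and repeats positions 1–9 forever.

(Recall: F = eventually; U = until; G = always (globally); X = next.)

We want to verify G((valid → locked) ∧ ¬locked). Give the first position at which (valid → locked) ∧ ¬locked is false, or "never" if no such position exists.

At position 0 the labels are {locked}, so (valid → locked) ∧ ¬locked is false there. This is the first violation.

0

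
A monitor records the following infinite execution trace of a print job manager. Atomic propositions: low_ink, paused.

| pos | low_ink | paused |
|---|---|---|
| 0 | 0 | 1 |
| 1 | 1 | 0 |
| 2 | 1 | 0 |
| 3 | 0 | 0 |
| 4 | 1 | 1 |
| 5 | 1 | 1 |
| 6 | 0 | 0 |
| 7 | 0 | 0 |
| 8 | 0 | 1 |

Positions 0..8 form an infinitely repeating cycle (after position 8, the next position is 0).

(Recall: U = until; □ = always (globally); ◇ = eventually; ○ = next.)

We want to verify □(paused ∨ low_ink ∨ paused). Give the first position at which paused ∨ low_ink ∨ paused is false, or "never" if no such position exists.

Check paused ∨ low_ink ∨ paused at each position in order: 0 ✓, 1 ✓, 2 ✓.
At position 3 the labels are {}, so paused ∨ low_ink ∨ paused is false there. This is the first violation.

3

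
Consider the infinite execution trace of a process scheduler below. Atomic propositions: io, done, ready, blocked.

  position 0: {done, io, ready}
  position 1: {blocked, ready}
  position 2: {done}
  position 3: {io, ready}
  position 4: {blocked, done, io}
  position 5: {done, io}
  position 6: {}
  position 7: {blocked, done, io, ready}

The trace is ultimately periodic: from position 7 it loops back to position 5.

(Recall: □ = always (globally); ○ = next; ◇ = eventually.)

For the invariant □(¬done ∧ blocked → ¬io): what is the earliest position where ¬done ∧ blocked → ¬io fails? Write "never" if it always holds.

¬done ∧ blocked → ¬io holds at every position 0..7, and those are all the positions the trace ever visits, so the invariant □(¬done ∧ blocked → ¬io) is never violated.

never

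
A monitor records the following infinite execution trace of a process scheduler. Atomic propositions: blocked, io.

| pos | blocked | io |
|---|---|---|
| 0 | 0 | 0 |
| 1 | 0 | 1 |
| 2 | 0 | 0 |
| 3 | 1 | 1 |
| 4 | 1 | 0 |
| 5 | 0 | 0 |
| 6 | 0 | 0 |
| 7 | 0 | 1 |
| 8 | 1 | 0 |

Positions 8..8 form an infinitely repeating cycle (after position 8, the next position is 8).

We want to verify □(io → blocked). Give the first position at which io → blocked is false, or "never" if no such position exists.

1

Check io → blocked at each position in order: 0 ✓.
At position 1 the labels are {io}, so io → blocked is false there. This is the first violation.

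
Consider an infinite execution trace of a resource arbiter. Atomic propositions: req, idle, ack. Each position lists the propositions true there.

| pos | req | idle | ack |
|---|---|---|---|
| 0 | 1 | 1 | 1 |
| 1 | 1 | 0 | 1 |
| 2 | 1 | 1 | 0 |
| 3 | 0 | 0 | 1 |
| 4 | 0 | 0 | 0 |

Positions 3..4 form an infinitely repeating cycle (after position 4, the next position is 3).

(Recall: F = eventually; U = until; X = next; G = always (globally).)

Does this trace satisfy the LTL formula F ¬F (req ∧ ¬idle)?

Yes

¬F (req ∧ ¬idle) holds at position 2, which is reachable from 0, so F ¬F (req ∧ ¬idle) holds.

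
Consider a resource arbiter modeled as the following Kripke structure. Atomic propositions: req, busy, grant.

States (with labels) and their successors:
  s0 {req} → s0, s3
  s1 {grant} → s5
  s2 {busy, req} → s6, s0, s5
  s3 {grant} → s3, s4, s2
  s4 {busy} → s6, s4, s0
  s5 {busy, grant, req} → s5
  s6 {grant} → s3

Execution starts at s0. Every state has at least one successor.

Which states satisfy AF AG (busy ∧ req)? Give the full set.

{s1, s5}

States satisfying AG (busy ∧ req): {s5}.
States satisfying AF AG (busy ∧ req): {s1, s5}.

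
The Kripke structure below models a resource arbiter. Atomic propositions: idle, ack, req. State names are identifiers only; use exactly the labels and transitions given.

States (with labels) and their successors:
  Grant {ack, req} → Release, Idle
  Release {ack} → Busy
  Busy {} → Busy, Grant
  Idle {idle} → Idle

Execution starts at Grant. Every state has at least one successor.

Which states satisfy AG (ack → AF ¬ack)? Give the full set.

States satisfying ack → AF ¬ack: {Grant, Release, Busy, Idle}.
States satisfying AG (ack → AF ¬ack): {Grant, Release, Busy, Idle}.

{Grant, Release, Busy, Idle}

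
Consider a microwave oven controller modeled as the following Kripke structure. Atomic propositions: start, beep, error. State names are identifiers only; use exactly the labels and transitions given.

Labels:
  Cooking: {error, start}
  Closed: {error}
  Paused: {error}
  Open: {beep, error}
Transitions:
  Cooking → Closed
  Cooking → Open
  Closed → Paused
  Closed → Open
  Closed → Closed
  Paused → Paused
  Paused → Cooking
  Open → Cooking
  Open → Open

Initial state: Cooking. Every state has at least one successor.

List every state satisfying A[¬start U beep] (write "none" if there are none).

{Open}

States satisfying ¬start: {Closed, Paused, Open}.
States satisfying beep: {Open}.
States satisfying A[¬start U beep]: {Open}.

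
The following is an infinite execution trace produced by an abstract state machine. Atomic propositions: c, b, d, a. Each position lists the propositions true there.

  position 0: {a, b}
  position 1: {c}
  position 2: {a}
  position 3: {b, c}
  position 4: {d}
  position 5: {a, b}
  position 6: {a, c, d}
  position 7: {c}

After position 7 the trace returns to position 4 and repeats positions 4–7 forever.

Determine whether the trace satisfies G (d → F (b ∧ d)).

d → F (b ∧ d) must hold at every position from 0 onward. It fails at position 4, so G (d → F (b ∧ d)) is false.
Positions where d holds: 4, 6.
Check F (b ∧ d) at each: 4→fails, 6→fails.

No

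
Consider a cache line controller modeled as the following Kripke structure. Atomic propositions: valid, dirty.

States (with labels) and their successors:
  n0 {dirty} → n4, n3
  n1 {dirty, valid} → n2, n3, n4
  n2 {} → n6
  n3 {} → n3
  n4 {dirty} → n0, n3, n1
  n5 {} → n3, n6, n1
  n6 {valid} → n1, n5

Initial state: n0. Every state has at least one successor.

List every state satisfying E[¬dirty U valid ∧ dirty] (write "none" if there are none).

{n1, n2, n5, n6}

States satisfying ¬dirty: {n2, n3, n5, n6}.
States satisfying valid ∧ dirty: {n1}.
States satisfying E[¬dirty U valid ∧ dirty]: {n1, n2, n5, n6}.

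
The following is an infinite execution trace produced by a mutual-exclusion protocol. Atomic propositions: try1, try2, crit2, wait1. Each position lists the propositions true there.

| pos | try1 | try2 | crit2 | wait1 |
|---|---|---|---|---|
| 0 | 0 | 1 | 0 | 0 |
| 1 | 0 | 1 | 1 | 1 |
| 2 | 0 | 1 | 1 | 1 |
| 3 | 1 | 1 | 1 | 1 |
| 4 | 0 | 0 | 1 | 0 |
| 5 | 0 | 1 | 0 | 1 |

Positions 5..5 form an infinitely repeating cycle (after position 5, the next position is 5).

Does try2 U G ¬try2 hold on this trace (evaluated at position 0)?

Does not hold

Walking from position 0: at position 4, G ¬try2 has not yet held and try2 fails, so try2 U G ¬try2 is false.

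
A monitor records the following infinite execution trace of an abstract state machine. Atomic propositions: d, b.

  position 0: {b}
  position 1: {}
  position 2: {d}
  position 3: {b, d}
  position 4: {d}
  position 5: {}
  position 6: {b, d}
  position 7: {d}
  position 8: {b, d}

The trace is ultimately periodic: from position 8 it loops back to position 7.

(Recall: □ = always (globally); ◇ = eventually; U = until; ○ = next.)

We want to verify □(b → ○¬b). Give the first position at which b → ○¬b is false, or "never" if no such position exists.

never

b → ○¬b holds at every position 0..8, and those are all the positions the trace ever visits, so the invariant □(b → ○¬b) is never violated.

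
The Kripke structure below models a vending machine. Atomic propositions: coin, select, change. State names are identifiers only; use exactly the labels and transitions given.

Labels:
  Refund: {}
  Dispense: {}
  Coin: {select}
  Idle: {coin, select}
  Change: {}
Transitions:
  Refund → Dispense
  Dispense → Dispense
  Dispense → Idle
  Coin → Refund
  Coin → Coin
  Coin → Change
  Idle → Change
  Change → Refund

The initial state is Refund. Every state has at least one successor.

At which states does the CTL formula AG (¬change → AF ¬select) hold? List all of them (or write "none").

States satisfying ¬change → AF ¬select: {Refund, Dispense, Idle, Change}.
States satisfying AG (¬change → AF ¬select): {Refund, Dispense, Idle, Change}.

{Refund, Dispense, Idle, Change}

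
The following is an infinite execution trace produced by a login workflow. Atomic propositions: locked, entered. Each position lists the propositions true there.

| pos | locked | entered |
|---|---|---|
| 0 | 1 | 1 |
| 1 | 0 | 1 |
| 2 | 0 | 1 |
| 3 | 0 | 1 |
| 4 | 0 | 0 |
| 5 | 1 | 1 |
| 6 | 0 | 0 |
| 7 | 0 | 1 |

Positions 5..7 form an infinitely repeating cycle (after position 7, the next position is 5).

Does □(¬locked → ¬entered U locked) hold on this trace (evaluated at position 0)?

¬locked → ¬entered U locked must hold at every position from 0 onward. It fails at position 1, so □(¬locked → ¬entered U locked) is false.
Positions where ¬locked holds: 1, 2, 3, 4, 6, 7.
Check ¬entered U locked at each: 1→fails, 2→fails, 3→fails, 4→ok, 6→fails, 7→fails.

Violated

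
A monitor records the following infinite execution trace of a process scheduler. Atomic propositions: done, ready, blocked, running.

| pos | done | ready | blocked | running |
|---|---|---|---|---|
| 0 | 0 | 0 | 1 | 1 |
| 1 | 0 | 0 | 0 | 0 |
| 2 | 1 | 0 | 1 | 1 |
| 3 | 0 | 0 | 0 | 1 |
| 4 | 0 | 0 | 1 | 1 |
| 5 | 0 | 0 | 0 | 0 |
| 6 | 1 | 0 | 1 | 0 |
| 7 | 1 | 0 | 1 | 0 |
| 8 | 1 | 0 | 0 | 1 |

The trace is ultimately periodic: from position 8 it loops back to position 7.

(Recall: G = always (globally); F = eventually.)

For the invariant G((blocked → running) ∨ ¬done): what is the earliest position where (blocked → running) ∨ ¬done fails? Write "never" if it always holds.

Check (blocked → running) ∨ ¬done at each position in order: 0 ✓, 1 ✓, 2 ✓, 3 ✓, 4 ✓, 5 ✓.
At position 6 the labels are {blocked, done}, so (blocked → running) ∨ ¬done is false there. This is the first violation.

6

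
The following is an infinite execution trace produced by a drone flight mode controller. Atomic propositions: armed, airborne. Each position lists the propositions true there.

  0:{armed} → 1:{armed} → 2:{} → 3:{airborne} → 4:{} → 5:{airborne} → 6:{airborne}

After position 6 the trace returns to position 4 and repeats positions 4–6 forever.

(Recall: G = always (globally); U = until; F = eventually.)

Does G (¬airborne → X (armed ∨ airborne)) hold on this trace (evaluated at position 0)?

Does not hold

¬airborne → X (armed ∨ airborne) must hold at every position from 0 onward. It fails at position 1, so G (¬airborne → X (armed ∨ airborne)) is false.
Positions where ¬airborne holds: 0, 1, 2, 4.
Check X (armed ∨ airborne) at each: 0→ok, 1→fails, 2→ok, 4→ok.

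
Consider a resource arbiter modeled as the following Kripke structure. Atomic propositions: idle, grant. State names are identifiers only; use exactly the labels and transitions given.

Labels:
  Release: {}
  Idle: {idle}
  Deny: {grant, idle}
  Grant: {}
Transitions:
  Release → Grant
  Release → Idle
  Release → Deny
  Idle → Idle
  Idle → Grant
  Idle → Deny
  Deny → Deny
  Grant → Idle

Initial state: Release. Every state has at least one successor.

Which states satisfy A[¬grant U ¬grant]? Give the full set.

States satisfying ¬grant: {Release, Idle, Grant}.
States satisfying A[¬grant U ¬grant]: {Release, Idle, Grant}.

{Release, Idle, Grant}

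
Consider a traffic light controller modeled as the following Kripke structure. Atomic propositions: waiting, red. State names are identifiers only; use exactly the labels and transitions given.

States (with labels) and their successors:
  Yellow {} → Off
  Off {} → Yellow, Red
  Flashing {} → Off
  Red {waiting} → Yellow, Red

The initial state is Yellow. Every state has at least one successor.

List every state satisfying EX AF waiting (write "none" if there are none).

States satisfying AF waiting: {Red}.
States satisfying EX AF waiting: {Off, Red}.

{Off, Red}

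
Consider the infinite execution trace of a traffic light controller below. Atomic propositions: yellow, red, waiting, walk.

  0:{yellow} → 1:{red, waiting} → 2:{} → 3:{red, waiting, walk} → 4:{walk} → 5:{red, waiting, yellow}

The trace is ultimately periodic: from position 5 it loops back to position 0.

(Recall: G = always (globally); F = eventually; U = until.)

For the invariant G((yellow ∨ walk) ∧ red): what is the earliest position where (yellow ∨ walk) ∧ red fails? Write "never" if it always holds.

At position 0 the labels are {yellow}, so (yellow ∨ walk) ∧ red is false there. This is the first violation.

0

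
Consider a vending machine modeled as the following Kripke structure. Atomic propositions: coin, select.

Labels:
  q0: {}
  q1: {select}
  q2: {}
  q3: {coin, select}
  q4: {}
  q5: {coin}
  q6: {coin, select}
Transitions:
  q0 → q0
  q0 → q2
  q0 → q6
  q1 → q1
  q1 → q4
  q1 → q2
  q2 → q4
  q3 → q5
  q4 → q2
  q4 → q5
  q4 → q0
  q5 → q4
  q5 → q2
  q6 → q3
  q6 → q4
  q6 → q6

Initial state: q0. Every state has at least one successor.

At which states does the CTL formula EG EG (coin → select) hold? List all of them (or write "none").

{q0, q1, q2, q4, q6}

States satisfying EG (coin → select): {q0, q1, q2, q4, q6}.
States satisfying EG EG (coin → select): {q0, q1, q2, q4, q6}.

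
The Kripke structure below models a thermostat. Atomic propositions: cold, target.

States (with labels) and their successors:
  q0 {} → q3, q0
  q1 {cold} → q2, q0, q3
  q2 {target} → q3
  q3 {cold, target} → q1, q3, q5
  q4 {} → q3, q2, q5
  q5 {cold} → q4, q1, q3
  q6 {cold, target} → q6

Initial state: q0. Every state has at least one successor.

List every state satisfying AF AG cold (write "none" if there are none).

{q6}

States satisfying AG cold: {q6}.
States satisfying AF AG cold: {q6}.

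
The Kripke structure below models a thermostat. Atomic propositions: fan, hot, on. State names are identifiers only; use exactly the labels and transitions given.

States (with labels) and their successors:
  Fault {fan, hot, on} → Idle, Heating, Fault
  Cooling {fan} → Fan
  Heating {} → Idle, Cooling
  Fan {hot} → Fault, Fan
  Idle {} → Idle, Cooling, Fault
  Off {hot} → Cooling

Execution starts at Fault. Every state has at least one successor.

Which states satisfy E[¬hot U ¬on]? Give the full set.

States satisfying ¬hot: {Cooling, Heating, Idle}.
States satisfying ¬on: {Cooling, Heating, Fan, Idle, Off}.
States satisfying E[¬hot U ¬on]: {Cooling, Heating, Fan, Idle, Off}.

{Cooling, Heating, Fan, Idle, Off}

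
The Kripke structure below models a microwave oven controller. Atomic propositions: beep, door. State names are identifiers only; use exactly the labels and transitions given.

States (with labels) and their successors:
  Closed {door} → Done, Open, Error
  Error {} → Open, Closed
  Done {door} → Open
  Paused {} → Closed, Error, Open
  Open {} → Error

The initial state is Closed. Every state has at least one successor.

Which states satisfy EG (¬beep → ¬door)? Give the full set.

States satisfying ¬beep → ¬door: {Error, Paused, Open}.
States satisfying EG (¬beep → ¬door): {Error, Paused, Open}.

{Error, Paused, Open}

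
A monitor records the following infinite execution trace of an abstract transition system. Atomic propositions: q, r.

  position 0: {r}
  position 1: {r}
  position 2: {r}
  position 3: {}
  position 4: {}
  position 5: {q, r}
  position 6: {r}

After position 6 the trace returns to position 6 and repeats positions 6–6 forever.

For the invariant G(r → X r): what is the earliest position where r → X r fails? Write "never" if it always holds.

2

Check r → X r at each position in order: 0 ✓, 1 ✓.
At position 2 the labels are {r} and the next position 3 has {}, so r → X r is false there. This is the first violation.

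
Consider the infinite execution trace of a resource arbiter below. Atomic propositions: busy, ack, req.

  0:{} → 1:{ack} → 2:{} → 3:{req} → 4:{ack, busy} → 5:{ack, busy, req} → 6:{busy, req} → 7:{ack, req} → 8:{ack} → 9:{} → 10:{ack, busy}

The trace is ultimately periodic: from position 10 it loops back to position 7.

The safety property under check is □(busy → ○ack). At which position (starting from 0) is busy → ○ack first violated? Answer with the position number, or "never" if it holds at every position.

5

Check busy → ○ack at each position in order: 0 ✓, 1 ✓, 2 ✓, 3 ✓, 4 ✓.
At position 5 the labels are {ack, busy, req} and the next position 6 has {busy, req}, so busy → ○ack is false there. This is the first violation.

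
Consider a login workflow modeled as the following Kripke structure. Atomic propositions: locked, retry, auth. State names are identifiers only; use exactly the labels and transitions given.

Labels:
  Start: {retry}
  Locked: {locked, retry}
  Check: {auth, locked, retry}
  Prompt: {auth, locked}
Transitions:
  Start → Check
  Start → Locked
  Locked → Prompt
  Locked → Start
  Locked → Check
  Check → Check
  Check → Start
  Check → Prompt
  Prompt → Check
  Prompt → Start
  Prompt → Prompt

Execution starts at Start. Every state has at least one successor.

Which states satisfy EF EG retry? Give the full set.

{Start, Locked, Check, Prompt}

States satisfying EG retry: {Start, Locked, Check}.
States satisfying EF EG retry: {Start, Locked, Check, Prompt}.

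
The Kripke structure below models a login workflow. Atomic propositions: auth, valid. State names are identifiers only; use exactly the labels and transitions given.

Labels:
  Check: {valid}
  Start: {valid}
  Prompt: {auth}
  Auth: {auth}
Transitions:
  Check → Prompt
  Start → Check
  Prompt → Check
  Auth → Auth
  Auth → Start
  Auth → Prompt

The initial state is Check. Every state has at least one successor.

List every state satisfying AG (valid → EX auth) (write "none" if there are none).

States satisfying valid → EX auth: {Check, Prompt, Auth}.
States satisfying AG (valid → EX auth): {Check, Prompt}.

{Check, Prompt}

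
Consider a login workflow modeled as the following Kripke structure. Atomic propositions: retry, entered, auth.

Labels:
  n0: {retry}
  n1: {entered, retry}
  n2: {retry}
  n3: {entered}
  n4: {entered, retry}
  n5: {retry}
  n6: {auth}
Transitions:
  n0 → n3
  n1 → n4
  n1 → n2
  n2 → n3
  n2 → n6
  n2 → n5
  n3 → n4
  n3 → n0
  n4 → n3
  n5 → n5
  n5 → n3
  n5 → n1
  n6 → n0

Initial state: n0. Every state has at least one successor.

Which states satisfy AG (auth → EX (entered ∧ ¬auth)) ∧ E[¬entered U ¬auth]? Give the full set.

States satisfying auth → EX (entered ∧ ¬auth): {n0, n1, n2, n3, n4, n5}.
States satisfying AG (auth → EX (entered ∧ ¬auth)): {n0, n3, n4}.
States satisfying ¬entered: {n0, n2, n5, n6}.
States satisfying ¬auth: {n0, n1, n2, n3, n4, n5}.
States satisfying E[¬entered U ¬auth]: {n0, n1, n2, n3, n4, n5, n6}.
States satisfying AG (auth → EX (entered ∧ ¬auth)) ∧ E[¬entered U ¬auth]: {n0, n3, n4}.

{n0, n3, n4}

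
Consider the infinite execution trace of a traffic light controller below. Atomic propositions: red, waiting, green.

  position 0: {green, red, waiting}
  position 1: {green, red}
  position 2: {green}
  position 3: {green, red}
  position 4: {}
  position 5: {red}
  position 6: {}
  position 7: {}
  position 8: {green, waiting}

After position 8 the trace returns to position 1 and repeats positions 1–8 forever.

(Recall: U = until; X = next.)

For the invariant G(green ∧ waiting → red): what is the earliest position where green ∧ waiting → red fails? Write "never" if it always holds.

8

Check green ∧ waiting → red at each position in order: 0 ✓, 1 ✓, 2 ✓, 3 ✓, 4 ✓, 5 ✓, 6 ✓, 7 ✓.
At position 8 the labels are {green, waiting}, so green ∧ waiting → red is false there. This is the first violation.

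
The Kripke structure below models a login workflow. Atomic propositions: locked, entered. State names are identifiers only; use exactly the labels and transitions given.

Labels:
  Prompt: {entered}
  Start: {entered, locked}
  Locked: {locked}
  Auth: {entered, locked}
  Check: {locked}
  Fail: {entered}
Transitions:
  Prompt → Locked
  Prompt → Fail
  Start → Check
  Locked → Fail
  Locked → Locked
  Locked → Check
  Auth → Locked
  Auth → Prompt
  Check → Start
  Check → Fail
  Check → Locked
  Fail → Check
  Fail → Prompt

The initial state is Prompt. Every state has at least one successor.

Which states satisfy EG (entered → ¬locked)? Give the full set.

States satisfying entered → ¬locked: {Prompt, Locked, Check, Fail}.
States satisfying EG (entered → ¬locked): {Prompt, Locked, Check, Fail}.

{Prompt, Locked, Check, Fail}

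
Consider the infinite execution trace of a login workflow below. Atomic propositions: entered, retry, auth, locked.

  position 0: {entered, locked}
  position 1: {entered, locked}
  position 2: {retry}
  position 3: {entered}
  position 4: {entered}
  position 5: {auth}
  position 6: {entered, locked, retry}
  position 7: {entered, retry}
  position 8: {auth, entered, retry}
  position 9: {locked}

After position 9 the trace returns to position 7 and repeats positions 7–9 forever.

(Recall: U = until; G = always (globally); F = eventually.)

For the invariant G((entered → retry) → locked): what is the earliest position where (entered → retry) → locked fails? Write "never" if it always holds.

Check (entered → retry) → locked at each position in order: 0 ✓, 1 ✓.
At position 2 the labels are {retry}, so (entered → retry) → locked is false there. This is the first violation.

2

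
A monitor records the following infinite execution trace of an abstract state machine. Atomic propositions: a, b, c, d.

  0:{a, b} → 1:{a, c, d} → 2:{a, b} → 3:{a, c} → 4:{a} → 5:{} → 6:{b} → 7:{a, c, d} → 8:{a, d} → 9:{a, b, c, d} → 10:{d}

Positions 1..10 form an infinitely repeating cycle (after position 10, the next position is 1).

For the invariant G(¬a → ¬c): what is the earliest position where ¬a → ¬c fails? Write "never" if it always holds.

never

¬a → ¬c holds at every position 0..10, and those are all the positions the trace ever visits, so the invariant G(¬a → ¬c) is never violated.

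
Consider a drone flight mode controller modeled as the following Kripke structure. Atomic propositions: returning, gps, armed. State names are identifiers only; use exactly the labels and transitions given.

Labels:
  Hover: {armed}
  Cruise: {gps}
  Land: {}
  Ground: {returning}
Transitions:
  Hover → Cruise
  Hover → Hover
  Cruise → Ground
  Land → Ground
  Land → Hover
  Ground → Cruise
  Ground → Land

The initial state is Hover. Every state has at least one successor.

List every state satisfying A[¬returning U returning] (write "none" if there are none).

{Cruise, Ground}

States satisfying ¬returning: {Hover, Cruise, Land}.
States satisfying returning: {Ground}.
States satisfying A[¬returning U returning]: {Cruise, Ground}.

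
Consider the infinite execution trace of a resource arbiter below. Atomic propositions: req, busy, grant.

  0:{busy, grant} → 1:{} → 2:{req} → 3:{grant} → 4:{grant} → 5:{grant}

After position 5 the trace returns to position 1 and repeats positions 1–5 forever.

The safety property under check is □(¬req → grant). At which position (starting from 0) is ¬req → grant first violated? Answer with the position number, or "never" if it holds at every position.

1

Check ¬req → grant at each position in order: 0 ✓.
At position 1 the labels are {}, so ¬req → grant is false there. This is the first violation.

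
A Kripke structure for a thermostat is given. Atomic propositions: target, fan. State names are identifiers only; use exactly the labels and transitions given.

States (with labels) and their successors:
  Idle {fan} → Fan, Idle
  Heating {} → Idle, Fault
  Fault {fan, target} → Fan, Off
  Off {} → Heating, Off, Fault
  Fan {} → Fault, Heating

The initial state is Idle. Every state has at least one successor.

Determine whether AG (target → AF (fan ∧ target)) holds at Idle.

States satisfying target → AF (fan ∧ target): {Idle, Heating, Fault, Off, Fan}.
States satisfying AG (target → AF (fan ∧ target)): {Idle, Heating, Fault, Off, Fan}.
Every state reachable from Idle satisfies target → AF (fan ∧ target).
Idle ∈ Sat(AG (target → AF (fan ∧ target))).

Satisfied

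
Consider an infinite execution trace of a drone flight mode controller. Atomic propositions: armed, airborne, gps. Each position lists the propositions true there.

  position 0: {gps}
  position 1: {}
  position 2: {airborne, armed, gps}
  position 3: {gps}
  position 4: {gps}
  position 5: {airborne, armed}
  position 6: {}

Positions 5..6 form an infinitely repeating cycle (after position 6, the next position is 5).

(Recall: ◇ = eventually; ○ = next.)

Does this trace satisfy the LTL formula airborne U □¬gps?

Walking from position 0: at position 0, □¬gps has not yet held and airborne fails, so airborne U □¬gps is false.

Does not hold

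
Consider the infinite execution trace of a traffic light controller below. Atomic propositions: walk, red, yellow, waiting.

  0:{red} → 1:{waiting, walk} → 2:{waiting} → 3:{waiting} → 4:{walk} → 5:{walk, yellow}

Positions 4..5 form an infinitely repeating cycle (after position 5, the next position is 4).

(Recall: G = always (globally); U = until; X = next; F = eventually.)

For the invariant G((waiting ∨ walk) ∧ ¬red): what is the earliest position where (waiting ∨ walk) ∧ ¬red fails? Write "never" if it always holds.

0

At position 0 the labels are {red}, so (waiting ∨ walk) ∧ ¬red is false there. This is the first violation.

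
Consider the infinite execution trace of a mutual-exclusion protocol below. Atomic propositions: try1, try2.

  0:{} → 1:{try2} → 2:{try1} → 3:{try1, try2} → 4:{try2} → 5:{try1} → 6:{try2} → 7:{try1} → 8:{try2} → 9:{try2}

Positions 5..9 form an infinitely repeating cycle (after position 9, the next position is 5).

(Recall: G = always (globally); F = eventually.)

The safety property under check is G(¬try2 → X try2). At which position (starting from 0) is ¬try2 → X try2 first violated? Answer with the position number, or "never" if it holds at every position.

never

¬try2 → X try2 holds at every position 0..9, and those are all the positions the trace ever visits, so the invariant G(¬try2 → X try2) is never violated.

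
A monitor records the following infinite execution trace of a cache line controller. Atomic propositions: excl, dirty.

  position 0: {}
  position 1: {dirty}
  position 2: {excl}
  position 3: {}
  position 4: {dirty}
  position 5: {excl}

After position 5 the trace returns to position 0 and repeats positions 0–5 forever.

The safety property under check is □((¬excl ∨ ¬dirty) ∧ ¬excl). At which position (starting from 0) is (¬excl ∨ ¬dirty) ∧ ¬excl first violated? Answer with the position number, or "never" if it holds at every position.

2

Check (¬excl ∨ ¬dirty) ∧ ¬excl at each position in order: 0 ✓, 1 ✓.
At position 2 the labels are {excl}, so (¬excl ∨ ¬dirty) ∧ ¬excl is false there. This is the first violation.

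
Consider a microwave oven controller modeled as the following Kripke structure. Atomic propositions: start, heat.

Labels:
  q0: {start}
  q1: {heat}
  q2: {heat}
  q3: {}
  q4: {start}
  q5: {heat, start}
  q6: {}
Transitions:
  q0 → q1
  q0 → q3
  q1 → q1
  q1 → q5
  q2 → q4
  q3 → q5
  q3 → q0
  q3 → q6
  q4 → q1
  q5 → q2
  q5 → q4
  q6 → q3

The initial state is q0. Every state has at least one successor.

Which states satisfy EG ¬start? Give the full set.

{q1, q3, q6}

States satisfying ¬start: {q1, q2, q3, q6}.
States satisfying EG ¬start: {q1, q3, q6}.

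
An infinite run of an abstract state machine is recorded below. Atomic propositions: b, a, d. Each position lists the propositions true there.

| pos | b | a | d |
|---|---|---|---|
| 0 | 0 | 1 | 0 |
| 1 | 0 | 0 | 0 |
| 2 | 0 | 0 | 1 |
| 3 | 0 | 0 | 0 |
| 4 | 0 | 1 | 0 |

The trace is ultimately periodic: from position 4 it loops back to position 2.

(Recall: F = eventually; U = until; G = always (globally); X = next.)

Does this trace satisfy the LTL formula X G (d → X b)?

Violated

The position after 0 is 1; G (d → X b) is false there.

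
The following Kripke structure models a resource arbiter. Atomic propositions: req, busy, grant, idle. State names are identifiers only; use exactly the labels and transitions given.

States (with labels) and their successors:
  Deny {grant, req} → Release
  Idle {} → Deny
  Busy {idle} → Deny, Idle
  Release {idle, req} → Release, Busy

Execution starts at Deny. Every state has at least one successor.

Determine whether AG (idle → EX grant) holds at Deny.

States satisfying idle → EX grant: {Deny, Idle, Busy}.
States satisfying AG (idle → EX grant): ∅.
Release is reachable from Deny and violates idle → EX grant, so AG fails at Deny.
Deny ∉ Sat(AG (idle → EX grant)).

Violated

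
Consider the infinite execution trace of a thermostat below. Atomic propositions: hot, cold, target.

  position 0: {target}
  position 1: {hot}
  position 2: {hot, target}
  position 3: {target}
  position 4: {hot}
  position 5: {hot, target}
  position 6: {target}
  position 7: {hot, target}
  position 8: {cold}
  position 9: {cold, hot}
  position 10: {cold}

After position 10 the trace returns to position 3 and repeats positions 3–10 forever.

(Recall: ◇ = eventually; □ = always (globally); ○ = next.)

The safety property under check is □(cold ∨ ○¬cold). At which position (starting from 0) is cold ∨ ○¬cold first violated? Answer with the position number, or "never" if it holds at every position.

7

Check cold ∨ ○¬cold at each position in order: 0 ✓, 1 ✓, 2 ✓, 3 ✓, 4 ✓, 5 ✓, 6 ✓.
At position 7 the labels are {hot, target} and the next position 8 has {cold}, so cold ∨ ○¬cold is false there. This is the first violation.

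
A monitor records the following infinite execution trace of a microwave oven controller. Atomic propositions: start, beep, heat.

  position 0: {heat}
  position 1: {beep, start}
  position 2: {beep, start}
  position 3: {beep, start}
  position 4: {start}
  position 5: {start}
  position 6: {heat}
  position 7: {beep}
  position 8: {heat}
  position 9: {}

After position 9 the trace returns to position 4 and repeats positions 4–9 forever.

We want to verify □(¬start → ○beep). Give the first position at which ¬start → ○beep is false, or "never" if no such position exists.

Check ¬start → ○beep at each position in order: 0 ✓, 1 ✓, 2 ✓, 3 ✓, 4 ✓, 5 ✓, 6 ✓.
At position 7 the labels are {beep} and the next position 8 has {heat}, so ¬start → ○beep is false there. This is the first violation.

7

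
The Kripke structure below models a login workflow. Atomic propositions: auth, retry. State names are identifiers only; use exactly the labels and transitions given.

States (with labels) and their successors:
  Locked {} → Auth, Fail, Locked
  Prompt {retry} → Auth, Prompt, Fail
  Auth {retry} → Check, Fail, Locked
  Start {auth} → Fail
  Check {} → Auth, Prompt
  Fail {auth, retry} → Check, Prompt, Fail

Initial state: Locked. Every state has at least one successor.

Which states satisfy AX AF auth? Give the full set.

States satisfying AF auth: {Start, Fail}.
States satisfying AX AF auth: {Start}.

{Start}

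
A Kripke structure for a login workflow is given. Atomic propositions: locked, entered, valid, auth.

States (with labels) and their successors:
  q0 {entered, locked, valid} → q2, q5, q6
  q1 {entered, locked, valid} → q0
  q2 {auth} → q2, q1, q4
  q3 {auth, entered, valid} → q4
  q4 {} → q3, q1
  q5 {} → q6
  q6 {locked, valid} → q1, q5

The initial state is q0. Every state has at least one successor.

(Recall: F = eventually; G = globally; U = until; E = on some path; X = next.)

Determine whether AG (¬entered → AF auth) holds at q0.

No

States satisfying ¬entered → AF auth: {q0, q1, q2, q3}.
States satisfying AG (¬entered → AF auth): ∅.
q4 is reachable from q0 and violates ¬entered → AF auth, so AG fails at q0.
q0 ∉ Sat(AG (¬entered → AF auth)).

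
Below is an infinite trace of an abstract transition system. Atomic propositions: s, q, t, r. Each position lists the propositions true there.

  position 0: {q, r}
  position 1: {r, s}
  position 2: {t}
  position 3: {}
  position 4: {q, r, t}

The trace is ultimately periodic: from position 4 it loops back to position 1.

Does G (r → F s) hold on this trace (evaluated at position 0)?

Satisfied

r → F s holds at every position 0..4, and those are all positions ever visited, so G (r → F s) holds.
Positions where r holds: 0, 1, 4.
Check F s at each: 0→ok, 1→ok, 4→ok.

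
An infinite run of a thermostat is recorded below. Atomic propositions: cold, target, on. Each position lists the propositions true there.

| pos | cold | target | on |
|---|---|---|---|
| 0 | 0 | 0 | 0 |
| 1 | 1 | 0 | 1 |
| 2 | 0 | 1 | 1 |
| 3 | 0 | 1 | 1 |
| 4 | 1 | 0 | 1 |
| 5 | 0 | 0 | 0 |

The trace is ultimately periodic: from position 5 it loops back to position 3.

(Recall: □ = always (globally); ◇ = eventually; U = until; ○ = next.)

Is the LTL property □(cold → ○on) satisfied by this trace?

No

cold → ○on must hold at every position from 0 onward. It fails at position 4, so □(cold → ○on) is false.
Positions where cold holds: 1, 4.
Check ○on at each: 1→ok, 4→fails.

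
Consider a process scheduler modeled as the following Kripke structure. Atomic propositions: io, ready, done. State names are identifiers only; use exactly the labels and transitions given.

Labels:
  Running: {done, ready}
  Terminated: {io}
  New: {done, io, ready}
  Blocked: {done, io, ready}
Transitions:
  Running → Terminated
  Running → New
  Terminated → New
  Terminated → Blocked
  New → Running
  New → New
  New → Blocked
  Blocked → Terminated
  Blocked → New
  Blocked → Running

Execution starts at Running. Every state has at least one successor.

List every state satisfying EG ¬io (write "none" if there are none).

none

States satisfying ¬io: {Running}.
States satisfying EG ¬io: ∅.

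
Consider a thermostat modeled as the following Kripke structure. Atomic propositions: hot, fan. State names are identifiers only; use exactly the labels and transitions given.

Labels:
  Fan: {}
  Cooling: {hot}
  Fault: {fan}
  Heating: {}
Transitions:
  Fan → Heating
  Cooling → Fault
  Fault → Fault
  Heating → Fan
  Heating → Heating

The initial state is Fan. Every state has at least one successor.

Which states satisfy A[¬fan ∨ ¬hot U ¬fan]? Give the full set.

States satisfying ¬fan ∨ ¬hot: {Fan, Cooling, Fault, Heating}.
States satisfying ¬fan: {Fan, Cooling, Heating}.
States satisfying A[¬fan ∨ ¬hot U ¬fan]: {Fan, Cooling, Heating}.

{Fan, Cooling, Heating}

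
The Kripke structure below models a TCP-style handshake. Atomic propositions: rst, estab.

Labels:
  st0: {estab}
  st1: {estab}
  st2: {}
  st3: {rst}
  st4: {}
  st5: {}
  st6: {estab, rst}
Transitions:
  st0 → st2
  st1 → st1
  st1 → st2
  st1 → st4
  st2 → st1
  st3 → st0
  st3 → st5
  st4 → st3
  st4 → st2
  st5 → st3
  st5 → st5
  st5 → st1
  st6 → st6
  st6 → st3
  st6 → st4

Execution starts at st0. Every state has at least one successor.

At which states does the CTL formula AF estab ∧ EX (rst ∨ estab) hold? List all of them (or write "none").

{st1, st2, st6}

States satisfying estab: {st0, st1, st6}.
States satisfying AF estab: {st0, st1, st2, st6}.
States satisfying rst ∨ estab: {st0, st1, st3, st6}.
States satisfying EX (rst ∨ estab): {st1, st2, st3, st4, st5, st6}.
States satisfying AF estab ∧ EX (rst ∨ estab): {st1, st2, st6}.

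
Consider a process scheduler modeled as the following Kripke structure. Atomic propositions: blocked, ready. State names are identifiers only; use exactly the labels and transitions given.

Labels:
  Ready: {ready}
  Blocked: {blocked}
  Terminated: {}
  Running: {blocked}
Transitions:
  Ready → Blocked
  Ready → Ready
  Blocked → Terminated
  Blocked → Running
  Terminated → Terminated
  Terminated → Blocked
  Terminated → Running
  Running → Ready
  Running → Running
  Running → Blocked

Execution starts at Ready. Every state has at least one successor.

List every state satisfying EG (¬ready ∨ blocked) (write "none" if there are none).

States satisfying ¬ready ∨ blocked: {Blocked, Terminated, Running}.
States satisfying EG (¬ready ∨ blocked): {Blocked, Terminated, Running}.

{Blocked, Terminated, Running}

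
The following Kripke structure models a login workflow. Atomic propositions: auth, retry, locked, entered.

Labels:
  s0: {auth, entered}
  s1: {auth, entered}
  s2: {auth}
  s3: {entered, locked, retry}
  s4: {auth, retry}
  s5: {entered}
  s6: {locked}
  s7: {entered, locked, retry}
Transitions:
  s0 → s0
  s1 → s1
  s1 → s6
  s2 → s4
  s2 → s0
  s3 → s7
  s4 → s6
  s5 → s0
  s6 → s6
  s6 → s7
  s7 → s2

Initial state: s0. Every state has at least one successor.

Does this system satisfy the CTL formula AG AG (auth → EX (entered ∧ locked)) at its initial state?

Does not hold

States satisfying AG (auth → EX (entered ∧ locked)): ∅.
States satisfying AG AG (auth → EX (entered ∧ locked)): ∅.
s0 is reachable from s0 and violates AG (auth → EX (entered ∧ locked)), so AG fails at s0.
s0 ∉ Sat(AG AG (auth → EX (entered ∧ locked))).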